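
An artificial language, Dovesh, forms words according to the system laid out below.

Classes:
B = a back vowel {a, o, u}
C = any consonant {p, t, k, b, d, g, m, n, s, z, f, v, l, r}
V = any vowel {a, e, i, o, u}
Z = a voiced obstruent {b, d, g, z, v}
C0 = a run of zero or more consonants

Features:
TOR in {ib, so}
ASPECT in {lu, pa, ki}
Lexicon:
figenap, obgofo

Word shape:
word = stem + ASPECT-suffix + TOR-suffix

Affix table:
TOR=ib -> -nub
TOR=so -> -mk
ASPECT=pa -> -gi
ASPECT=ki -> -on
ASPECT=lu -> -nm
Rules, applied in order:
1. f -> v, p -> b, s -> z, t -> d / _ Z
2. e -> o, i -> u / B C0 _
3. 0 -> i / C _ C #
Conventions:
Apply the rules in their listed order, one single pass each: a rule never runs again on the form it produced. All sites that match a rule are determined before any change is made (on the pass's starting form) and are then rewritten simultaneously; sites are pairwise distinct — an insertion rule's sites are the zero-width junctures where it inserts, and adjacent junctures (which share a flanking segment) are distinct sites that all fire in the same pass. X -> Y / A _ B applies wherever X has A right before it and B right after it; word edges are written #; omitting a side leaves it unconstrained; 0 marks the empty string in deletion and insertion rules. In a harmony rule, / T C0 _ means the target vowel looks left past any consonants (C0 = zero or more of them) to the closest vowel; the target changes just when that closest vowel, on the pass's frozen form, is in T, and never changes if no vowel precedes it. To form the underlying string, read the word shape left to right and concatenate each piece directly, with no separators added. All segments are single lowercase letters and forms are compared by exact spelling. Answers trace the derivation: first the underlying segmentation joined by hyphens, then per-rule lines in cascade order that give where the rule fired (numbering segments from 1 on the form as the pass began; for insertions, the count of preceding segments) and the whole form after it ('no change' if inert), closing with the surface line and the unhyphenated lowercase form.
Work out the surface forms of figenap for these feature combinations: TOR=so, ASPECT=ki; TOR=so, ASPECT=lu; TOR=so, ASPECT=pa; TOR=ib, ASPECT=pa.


cell TOR=so, ASPECT=ki:
underlying: figenap-on-mk
1. f -> v, p -> b, s -> z, t -> d / _ Z: no change
2. e -> o, i -> u / B C0 _: no change
3. 0 -> i / C _ C #: inserts after position(s) 10: figenaponmik
surface: figenaponmik

cell TOR=so, ASPECT=lu:
underlying: figenap-nm-mk
1. f -> v, p -> b, s -> z, t -> d / _ Z: no change
2. e -> o, i -> u / B C0 _: no change
3. 0 -> i / C _ C #: inserts after position(s) 10: figenapnmmik
surface: figenapnmmik

cell TOR=so, ASPECT=pa:
underlying: figenap-gi-mk
1. f -> v, p -> b, s -> z, t -> d / _ Z: fires at position(s) 7: figenabgimk
2. e -> o, i -> u / B C0 _: fires at position(s) 9: figenabgumk
3. 0 -> i / C _ C #: inserts after position(s) 10: figenabgumik
surface: figenabgumik

cell TOR=ib, ASPECT=pa:
underlying: figenap-gi-nub
1. f -> v, p -> b, s -> z, t -> d / _ Z: fires at position(s) 7: figenabginub
2. e -> o, i -> u / B C0 _: fires at position(s) 9: figenabgunub
3. 0 -> i / C _ C #: no change
surface: figenabgunub


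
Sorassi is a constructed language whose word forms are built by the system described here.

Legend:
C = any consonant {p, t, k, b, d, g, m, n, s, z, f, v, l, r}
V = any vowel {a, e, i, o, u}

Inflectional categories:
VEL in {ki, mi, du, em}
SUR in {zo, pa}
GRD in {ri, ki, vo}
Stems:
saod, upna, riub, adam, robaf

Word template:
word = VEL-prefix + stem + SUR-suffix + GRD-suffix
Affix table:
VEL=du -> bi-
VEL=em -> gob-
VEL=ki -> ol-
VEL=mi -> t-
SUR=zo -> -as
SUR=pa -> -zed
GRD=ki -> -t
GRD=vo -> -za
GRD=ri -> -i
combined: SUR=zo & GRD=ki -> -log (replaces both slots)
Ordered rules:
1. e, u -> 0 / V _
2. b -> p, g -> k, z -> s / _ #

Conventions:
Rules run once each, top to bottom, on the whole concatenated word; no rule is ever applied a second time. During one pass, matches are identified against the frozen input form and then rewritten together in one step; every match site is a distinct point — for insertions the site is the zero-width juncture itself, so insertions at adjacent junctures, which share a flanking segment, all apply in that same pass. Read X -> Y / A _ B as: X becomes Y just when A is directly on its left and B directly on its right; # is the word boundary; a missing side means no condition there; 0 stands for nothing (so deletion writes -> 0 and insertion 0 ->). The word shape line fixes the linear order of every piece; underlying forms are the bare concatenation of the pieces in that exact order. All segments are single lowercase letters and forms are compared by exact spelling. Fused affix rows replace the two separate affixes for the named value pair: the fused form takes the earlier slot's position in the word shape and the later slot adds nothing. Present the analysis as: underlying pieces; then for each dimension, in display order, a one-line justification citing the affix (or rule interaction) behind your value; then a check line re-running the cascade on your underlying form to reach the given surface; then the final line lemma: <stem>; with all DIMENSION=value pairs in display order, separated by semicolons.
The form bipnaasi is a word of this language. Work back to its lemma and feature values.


underlying: bi-upna-as-i
VEL=du - signalled by the affix bi-
SUR=zo - signalled by the affix -as
GRD=ri - signalled by the affix -i
check: biupnaasi -> bipnaasi -> bipnaasi
lemma: upna; VEL=du; SUR=zo; GRD=ri


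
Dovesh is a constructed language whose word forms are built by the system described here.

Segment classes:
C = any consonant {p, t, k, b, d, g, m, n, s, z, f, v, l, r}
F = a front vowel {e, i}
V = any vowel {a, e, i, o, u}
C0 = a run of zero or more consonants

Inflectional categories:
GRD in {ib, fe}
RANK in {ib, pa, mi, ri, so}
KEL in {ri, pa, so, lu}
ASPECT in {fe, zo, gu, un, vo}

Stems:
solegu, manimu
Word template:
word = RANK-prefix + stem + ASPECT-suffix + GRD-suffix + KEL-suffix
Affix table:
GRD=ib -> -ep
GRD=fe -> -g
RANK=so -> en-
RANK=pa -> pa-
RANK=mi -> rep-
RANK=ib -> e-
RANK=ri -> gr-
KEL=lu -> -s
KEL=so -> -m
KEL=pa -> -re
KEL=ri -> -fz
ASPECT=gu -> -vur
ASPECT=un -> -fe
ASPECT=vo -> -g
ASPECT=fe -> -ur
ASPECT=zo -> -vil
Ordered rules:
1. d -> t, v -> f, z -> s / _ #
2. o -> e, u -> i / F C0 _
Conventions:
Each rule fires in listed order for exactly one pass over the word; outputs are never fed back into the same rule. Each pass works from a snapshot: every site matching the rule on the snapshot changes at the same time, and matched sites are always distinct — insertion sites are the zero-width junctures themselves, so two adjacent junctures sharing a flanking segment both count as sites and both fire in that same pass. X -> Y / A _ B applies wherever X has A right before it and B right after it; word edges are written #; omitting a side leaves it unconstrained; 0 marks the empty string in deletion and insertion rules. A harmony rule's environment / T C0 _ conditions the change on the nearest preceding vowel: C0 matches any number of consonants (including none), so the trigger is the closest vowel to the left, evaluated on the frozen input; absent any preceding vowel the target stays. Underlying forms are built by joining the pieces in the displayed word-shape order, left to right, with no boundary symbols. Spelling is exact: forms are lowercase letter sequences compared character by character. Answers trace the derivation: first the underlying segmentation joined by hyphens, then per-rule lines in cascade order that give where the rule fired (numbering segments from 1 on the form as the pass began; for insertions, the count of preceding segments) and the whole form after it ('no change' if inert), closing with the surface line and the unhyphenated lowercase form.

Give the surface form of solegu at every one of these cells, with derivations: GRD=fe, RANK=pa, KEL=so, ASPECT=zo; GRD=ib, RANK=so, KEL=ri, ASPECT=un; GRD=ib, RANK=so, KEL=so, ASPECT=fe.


cell GRD=fe, RANK=pa, KEL=so, ASPECT=zo:
underlying: pa-solegu-vil-g-m
1. d -> t, v -> f, z -> s / _ #: no change
2. o -> e, u -> i / F C0 _: fires at position(s) 8: pasolegivilgm
surface: pasolegivilgm

cell GRD=ib, RANK=so, KEL=ri, ASPECT=un:
underlying: en-solegu-fe-ep-fz
1. d -> t, v -> f, z -> s / _ #: fires at position(s) 14: ensolegufeepfs
2. o -> e, u -> i / F C0 _: fires at position(s) 4, 8: enselegifeepfs
surface: enselegifeepfs

cell GRD=ib, RANK=so, KEL=so, ASPECT=fe:
underlying: en-solegu-ur-ep-m
1. d -> t, v -> f, z -> s / _ #: no change
2. o -> e, u -> i / F C0 _: fires at position(s) 4, 8: enselegiurepm
surface: enselegiurepm


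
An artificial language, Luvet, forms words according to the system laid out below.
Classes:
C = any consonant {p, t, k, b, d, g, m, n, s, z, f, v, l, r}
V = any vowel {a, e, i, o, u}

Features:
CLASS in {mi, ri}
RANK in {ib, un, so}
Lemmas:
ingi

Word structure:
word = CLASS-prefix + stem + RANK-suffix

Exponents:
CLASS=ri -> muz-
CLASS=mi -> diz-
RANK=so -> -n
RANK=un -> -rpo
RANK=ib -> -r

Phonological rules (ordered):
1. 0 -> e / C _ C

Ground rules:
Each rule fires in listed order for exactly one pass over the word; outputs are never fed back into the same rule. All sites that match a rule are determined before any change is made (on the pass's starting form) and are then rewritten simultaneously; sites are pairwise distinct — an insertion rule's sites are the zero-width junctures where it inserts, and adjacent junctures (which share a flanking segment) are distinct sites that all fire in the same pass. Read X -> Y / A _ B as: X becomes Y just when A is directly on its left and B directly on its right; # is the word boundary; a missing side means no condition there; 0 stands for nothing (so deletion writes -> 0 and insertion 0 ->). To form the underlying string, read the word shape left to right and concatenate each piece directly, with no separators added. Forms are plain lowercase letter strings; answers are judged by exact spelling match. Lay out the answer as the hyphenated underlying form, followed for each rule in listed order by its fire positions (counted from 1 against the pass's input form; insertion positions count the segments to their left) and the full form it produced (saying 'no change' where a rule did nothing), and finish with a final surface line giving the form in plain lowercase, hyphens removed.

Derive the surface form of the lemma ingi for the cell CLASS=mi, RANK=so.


underlying: diz-ingi-n
1. 0 -> e / C _ C: inserts after position(s) 5: dizinegin
surface: dizinegin


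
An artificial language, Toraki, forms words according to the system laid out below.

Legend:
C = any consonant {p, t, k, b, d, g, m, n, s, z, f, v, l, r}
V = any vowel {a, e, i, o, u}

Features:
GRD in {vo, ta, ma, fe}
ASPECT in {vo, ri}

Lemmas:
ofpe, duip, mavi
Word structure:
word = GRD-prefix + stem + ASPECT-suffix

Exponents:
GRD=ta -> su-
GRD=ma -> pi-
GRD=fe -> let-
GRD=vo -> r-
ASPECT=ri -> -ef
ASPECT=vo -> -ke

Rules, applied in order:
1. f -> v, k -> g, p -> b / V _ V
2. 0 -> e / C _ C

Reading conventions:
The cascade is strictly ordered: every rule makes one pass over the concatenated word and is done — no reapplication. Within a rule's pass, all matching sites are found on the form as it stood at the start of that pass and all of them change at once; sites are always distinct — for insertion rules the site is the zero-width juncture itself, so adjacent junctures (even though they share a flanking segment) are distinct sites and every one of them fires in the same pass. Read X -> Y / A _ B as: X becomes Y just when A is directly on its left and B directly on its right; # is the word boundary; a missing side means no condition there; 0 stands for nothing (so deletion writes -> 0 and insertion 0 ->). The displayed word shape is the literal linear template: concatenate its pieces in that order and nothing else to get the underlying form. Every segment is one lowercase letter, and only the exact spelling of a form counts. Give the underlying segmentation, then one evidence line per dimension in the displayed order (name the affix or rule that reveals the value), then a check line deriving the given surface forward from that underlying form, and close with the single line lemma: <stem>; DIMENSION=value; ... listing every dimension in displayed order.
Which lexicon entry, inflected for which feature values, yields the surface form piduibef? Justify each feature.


underlying: pi-duip-ef
GRD=ma - signalled by the affix pi-
ASPECT=ri - signalled by the affix -ef
check: piduipef -> piduibef -> piduibef
lemma: duip; GRD=ma; ASPECT=ri


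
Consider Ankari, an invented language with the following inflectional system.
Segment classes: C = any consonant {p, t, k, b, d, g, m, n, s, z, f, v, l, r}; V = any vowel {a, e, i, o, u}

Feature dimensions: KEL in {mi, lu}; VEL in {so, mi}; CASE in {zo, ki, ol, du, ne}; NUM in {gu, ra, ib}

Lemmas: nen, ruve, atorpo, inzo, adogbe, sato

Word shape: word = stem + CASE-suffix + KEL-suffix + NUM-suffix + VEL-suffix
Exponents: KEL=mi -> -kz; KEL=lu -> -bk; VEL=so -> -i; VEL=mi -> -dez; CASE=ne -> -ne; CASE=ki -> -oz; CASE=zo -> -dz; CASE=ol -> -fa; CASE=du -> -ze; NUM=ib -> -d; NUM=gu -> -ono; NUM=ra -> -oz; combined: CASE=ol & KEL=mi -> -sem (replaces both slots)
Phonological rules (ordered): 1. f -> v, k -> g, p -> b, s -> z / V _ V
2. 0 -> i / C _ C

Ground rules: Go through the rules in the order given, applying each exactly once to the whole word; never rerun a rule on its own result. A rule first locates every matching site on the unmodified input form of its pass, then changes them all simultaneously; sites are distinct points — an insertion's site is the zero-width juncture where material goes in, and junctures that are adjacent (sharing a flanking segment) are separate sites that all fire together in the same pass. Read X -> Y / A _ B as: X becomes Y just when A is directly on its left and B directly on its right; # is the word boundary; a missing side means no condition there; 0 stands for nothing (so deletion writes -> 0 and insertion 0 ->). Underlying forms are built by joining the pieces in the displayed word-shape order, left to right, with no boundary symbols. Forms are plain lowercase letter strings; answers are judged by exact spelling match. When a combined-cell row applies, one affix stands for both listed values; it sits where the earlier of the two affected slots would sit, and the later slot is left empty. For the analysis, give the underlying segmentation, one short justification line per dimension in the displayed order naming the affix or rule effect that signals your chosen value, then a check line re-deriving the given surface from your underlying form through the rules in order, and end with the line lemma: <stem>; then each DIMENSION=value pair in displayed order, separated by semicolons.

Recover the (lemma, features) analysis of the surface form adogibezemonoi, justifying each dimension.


underlying: adogbe-sem-ono-i
KEL=mi - signalled by the combined affix row
VEL=so - signalled by the affix -i
CASE=ol - signalled by the combined affix row
NUM=gu - signalled by the affix -ono
check: adogbesemonoi -> adogbezemonoi -> adogibezemonoi
lemma: adogbe; KEL=mi; VEL=so; CASE=ol; NUM=gu


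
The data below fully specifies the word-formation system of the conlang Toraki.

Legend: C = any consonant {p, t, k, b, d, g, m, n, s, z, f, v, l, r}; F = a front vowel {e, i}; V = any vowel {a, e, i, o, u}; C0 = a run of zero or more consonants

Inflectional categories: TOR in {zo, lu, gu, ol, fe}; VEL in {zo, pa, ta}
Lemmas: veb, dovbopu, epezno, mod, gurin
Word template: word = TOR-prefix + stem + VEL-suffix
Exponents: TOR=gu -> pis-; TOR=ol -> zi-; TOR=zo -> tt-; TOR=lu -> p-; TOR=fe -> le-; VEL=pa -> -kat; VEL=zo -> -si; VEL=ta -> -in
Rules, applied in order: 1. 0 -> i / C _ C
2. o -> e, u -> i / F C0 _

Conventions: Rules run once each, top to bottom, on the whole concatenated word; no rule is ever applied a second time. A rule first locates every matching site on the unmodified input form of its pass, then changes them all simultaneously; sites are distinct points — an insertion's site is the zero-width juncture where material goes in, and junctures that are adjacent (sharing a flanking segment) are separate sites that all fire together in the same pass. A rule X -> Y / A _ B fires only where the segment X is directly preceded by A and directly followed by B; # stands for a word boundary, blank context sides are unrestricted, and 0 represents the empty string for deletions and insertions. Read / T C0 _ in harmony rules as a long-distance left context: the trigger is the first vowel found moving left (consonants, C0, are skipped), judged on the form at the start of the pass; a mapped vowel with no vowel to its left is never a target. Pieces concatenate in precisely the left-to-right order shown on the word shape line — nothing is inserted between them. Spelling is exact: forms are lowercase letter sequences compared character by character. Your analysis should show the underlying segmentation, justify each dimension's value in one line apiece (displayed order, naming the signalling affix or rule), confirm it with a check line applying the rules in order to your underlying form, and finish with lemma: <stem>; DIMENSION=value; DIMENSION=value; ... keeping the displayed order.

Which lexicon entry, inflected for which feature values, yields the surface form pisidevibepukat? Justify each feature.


underlying: pis-dovbopu-kat
TOR=gu - signalled by the affix pis-
VEL=pa - signalled by the affix -kat
check: pisdovbopukat -> pisidovibopukat -> pisidevibepukat
lemma: dovbopu; TOR=gu; VEL=pa


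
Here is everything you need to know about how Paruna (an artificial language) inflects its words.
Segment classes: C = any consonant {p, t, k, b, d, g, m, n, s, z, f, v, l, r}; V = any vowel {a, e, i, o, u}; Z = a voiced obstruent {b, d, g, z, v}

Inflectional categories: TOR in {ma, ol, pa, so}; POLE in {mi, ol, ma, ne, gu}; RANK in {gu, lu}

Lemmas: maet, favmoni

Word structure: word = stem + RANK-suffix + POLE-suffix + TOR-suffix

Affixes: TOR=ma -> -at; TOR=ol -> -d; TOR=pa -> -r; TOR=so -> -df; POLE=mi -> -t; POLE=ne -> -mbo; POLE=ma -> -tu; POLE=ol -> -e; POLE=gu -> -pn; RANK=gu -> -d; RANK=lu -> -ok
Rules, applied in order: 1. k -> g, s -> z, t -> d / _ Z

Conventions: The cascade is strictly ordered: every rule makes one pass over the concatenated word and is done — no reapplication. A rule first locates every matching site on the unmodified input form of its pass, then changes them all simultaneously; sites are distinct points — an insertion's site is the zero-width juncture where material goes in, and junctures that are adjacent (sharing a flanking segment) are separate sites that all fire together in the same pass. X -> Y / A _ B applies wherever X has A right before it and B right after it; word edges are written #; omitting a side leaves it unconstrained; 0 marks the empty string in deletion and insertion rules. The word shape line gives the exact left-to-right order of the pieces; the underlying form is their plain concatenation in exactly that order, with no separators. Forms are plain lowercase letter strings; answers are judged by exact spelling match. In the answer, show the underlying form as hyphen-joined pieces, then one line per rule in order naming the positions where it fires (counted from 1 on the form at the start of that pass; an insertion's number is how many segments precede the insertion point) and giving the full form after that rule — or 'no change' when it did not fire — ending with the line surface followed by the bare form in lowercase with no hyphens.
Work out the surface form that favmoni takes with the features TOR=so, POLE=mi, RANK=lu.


underlying: favmoni-ok-t-df
1. k -> g, s -> z, t -> d / _ Z: fires at position(s) 10: favmoniokddf
surface: favmoniokddf


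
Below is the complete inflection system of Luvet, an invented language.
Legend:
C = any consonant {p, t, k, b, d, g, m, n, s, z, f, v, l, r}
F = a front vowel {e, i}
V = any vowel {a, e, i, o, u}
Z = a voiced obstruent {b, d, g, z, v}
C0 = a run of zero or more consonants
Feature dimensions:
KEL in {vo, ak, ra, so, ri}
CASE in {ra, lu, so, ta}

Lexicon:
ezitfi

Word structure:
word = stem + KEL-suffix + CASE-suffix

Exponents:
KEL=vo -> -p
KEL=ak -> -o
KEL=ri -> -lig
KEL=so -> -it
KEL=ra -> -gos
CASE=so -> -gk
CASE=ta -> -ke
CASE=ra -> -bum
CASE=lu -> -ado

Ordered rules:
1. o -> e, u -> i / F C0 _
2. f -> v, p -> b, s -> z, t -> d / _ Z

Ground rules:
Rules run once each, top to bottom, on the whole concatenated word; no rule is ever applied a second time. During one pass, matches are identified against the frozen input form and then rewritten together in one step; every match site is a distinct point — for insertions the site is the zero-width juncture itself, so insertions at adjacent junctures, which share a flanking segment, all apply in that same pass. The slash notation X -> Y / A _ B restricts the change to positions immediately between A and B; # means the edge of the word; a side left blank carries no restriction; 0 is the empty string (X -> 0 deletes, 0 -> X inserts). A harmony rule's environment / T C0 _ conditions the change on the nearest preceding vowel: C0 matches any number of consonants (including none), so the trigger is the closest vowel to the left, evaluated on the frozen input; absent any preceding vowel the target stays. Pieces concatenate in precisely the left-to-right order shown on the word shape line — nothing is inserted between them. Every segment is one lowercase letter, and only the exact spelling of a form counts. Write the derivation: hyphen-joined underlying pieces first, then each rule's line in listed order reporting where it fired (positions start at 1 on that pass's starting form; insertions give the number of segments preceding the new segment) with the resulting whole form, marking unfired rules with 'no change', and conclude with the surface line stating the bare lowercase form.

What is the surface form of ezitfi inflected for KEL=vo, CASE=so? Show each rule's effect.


underlying: ezitfi-p-gk
1. o -> e, u -> i / F C0 _: no change
2. f -> v, p -> b, s -> z, t -> d / _ Z: fires at position(s) 7: ezitfibgk
surface: ezitfibgk


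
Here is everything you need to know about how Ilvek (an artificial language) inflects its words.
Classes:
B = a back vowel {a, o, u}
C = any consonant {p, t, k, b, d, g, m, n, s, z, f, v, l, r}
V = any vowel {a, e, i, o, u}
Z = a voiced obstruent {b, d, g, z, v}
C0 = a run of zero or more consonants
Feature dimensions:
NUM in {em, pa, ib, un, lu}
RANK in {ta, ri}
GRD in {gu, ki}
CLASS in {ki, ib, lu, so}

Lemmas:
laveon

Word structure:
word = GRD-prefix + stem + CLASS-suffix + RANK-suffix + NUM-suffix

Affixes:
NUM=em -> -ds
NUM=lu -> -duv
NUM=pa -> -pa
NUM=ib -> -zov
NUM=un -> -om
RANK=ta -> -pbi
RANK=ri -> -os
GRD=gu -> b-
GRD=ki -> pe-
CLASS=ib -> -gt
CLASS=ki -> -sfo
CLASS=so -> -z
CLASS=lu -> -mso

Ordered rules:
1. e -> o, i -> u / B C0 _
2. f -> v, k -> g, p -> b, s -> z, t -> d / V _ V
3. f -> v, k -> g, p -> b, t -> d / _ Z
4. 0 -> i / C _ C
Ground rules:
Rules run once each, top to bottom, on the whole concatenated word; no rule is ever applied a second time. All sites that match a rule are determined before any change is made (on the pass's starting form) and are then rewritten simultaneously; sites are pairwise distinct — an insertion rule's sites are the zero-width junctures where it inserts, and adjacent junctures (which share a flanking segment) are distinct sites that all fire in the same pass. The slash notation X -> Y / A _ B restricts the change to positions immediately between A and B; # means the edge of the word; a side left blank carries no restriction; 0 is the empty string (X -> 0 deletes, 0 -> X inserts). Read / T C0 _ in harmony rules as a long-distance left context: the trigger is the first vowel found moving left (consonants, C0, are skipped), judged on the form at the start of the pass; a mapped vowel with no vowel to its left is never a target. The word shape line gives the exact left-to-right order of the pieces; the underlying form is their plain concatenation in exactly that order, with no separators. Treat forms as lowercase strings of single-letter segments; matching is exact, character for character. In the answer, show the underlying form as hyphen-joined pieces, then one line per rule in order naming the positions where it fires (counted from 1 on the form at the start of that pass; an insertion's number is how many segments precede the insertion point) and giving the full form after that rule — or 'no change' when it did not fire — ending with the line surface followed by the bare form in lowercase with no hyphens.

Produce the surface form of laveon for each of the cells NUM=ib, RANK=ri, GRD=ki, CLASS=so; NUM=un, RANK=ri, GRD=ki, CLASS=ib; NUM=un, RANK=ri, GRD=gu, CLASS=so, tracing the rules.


cell NUM=ib, RANK=ri, GRD=ki, CLASS=so:
underlying: pe-laveon-z-os-zov
1. e -> o, i -> u / B C0 _: fires at position(s) 6: pelavoonzoszov
2. f -> v, k -> g, p -> b, s -> z, t -> d / V _ V: no change
3. f -> v, k -> g, p -> b, t -> d / _ Z: no change
4. 0 -> i / C _ C: inserts after position(s) 8, 11: pelavoonizosizov
surface: pelavoonizosizov

cell NUM=un, RANK=ri, GRD=ki, CLASS=ib:
underlying: pe-laveon-gt-os-om
1. e -> o, i -> u / B C0 _: fires at position(s) 6: pelavoongtosom
2. f -> v, k -> g, p -> b, s -> z, t -> d / V _ V: fires at position(s) 12: pelavoongtozom
3. f -> v, k -> g, p -> b, t -> d / _ Z: no change
4. 0 -> i / C _ C: inserts after position(s) 8, 9: pelavoonigitozom
surface: pelavoonigitozom

cell NUM=un, RANK=ri, GRD=gu, CLASS=so:
underlying: b-laveon-z-os-om
1. e -> o, i -> u / B C0 _: fires at position(s) 5: blavoonzosom
2. f -> v, k -> g, p -> b, s -> z, t -> d / V _ V: fires at position(s) 10: blavoonzozom
3. f -> v, k -> g, p -> b, t -> d / _ Z: no change
4. 0 -> i / C _ C: inserts after position(s) 1, 7: bilavoonizozom
surface: bilavoonizozom


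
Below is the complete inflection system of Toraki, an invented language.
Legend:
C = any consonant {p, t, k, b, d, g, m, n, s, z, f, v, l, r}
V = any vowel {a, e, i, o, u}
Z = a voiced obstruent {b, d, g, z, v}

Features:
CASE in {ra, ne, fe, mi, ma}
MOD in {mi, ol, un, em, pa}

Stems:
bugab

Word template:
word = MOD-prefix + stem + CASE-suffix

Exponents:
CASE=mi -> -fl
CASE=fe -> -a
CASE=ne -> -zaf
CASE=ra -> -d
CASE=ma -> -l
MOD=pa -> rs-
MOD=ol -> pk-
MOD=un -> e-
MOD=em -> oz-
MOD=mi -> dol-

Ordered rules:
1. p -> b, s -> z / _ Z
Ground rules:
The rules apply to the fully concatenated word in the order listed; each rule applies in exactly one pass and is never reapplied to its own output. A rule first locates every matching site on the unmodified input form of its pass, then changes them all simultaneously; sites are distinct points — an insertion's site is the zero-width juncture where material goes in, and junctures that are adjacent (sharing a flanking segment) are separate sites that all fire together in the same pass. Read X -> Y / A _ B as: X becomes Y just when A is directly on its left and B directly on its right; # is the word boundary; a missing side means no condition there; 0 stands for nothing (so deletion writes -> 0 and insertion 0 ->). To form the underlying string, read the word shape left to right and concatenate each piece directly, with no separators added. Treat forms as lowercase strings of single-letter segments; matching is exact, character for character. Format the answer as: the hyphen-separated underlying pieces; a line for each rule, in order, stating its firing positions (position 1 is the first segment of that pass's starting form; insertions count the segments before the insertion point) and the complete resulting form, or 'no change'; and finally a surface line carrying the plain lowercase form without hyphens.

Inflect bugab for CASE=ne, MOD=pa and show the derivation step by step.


underlying: rs-bugab-zaf
1. p -> b, s -> z / _ Z: fires at position(s) 2: rzbugabzaf
surface: rzbugabzaf


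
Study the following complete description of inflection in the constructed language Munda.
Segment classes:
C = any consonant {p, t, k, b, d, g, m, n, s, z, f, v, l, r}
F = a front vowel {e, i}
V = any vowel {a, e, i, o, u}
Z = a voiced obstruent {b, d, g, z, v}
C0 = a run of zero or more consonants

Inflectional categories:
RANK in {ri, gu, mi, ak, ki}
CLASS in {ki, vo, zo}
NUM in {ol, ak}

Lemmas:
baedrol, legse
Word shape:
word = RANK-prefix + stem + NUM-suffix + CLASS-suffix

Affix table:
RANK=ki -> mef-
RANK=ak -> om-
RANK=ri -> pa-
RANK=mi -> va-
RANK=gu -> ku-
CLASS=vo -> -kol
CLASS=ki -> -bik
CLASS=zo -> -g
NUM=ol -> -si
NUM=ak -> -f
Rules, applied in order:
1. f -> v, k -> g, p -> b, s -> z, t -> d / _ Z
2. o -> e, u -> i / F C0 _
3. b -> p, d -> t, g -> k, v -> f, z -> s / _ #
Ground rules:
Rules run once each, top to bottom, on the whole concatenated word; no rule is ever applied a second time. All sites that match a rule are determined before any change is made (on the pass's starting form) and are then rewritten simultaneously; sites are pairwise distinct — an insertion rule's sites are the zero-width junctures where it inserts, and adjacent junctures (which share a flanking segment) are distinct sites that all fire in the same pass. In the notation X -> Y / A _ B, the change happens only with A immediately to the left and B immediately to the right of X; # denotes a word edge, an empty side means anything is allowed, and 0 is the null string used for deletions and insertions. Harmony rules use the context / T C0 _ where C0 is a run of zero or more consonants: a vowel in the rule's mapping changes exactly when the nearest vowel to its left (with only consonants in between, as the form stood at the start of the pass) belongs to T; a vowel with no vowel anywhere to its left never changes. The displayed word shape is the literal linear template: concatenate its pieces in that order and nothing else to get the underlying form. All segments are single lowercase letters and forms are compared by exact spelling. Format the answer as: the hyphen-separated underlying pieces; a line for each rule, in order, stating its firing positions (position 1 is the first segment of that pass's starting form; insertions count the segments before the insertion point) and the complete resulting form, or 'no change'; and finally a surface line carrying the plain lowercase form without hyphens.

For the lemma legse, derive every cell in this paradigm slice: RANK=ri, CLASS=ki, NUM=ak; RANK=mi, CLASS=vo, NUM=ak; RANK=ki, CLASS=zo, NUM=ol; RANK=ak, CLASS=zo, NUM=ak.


cell RANK=ri, CLASS=ki, NUM=ak:
underlying: pa-legse-f-bik
1. f -> v, k -> g, p -> b, s -> z, t -> d / _ Z: fires at position(s) 8: palegsevbik
2. o -> e, u -> i / F C0 _: no change
3. b -> p, d -> t, g -> k, v -> f, z -> s / _ #: no change
surface: palegsevbik

cell RANK=mi, CLASS=vo, NUM=ak:
underlying: va-legse-f-kol
1. f -> v, k -> g, p -> b, s -> z, t -> d / _ Z: no change
2. o -> e, u -> i / F C0 _: fires at position(s) 10: valegsefkel
3. b -> p, d -> t, g -> k, v -> f, z -> s / _ #: no change
surface: valegsefkel

cell RANK=ki, CLASS=zo, NUM=ol:
underlying: mef-legse-si-g
1. f -> v, k -> g, p -> b, s -> z, t -> d / _ Z: no change
2. o -> e, u -> i / F C0 _: no change
3. b -> p, d -> t, g -> k, v -> f, z -> s / _ #: fires at position(s) 11: meflegsesik
surface: meflegsesik

cell RANK=ak, CLASS=zo, NUM=ak:
underlying: om-legse-f-g
1. f -> v, k -> g, p -> b, s -> z, t -> d / _ Z: fires at position(s) 8: omlegsevg
2. o -> e, u -> i / F C0 _: no change
3. b -> p, d -> t, g -> k, v -> f, z -> s / _ #: fires at position(s) 9: omlegsevk
surface: omlegsevk


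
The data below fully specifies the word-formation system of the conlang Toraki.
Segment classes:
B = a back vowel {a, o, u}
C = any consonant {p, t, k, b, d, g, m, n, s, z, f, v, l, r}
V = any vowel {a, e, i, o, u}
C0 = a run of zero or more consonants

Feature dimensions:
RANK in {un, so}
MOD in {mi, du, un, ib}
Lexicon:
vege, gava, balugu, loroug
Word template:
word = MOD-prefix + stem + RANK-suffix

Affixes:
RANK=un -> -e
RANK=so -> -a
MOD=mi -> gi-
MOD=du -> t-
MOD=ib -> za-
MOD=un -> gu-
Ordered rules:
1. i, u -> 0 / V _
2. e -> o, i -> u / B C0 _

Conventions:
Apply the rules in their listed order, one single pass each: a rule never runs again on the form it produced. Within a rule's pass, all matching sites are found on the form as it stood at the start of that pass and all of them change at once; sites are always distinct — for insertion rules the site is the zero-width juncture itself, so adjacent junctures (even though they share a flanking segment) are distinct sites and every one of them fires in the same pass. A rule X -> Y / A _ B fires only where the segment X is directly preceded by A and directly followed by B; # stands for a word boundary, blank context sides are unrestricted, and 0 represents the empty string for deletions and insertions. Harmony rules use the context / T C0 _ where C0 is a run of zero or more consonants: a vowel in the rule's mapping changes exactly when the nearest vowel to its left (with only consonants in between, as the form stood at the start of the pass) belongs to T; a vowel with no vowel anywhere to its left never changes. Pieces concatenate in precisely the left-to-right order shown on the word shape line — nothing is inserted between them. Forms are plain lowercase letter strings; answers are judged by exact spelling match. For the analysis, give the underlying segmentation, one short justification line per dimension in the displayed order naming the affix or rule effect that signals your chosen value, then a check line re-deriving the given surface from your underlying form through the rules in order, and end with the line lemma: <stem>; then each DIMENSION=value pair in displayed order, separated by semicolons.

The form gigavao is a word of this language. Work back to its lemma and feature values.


underlying: gi-gava-e
RANK=un - signalled by the affix -e
MOD=mi - signalled by the affix gi-
check: gigavae -> gigavae -> gigavao
lemma: gava; RANK=un; MOD=mi


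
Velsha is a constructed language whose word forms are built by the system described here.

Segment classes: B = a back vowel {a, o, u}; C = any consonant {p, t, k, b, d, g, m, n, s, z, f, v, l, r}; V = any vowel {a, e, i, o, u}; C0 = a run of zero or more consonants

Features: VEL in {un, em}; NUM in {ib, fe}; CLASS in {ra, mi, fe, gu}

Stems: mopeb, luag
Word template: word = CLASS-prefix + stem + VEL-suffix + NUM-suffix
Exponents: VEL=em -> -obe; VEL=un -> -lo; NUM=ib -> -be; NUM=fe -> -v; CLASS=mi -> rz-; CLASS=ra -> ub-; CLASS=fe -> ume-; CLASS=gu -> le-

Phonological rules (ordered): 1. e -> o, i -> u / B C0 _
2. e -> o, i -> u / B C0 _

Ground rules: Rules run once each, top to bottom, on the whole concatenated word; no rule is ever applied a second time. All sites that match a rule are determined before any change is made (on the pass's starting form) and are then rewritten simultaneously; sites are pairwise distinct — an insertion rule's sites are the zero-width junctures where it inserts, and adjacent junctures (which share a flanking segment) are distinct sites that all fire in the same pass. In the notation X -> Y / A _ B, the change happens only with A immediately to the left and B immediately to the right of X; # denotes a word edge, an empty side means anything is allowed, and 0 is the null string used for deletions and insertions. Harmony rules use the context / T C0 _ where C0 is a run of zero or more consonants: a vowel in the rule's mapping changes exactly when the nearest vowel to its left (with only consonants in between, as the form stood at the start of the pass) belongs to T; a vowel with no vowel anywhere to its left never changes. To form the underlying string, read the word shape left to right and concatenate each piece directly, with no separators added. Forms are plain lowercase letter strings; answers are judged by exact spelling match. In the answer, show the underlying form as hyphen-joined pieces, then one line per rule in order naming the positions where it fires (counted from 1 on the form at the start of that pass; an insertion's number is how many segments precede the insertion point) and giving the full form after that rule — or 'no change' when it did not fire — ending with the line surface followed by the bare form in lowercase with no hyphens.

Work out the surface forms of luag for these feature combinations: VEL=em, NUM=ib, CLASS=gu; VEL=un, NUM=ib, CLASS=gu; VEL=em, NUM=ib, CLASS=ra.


cell VEL=em, NUM=ib, CLASS=gu:
underlying: le-luag-obe-be
1. e -> o, i -> u / B C0 _: fires at position(s) 9: leluagobobe
2. e -> o, i -> u / B C0 _: fires at position(s) 11: leluagobobo
surface: leluagobobo

cell VEL=un, NUM=ib, CLASS=gu:
underlying: le-luag-lo-be
1. e -> o, i -> u / B C0 _: fires at position(s) 10: leluaglobo
2. e -> o, i -> u / B C0 _: no change
surface: leluaglobo

cell VEL=em, NUM=ib, CLASS=ra:
underlying: ub-luag-obe-be
1. e -> o, i -> u / B C0 _: fires at position(s) 9: ubluagobobe
2. e -> o, i -> u / B C0 _: fires at position(s) 11: ubluagobobo
surface: ubluagobobo


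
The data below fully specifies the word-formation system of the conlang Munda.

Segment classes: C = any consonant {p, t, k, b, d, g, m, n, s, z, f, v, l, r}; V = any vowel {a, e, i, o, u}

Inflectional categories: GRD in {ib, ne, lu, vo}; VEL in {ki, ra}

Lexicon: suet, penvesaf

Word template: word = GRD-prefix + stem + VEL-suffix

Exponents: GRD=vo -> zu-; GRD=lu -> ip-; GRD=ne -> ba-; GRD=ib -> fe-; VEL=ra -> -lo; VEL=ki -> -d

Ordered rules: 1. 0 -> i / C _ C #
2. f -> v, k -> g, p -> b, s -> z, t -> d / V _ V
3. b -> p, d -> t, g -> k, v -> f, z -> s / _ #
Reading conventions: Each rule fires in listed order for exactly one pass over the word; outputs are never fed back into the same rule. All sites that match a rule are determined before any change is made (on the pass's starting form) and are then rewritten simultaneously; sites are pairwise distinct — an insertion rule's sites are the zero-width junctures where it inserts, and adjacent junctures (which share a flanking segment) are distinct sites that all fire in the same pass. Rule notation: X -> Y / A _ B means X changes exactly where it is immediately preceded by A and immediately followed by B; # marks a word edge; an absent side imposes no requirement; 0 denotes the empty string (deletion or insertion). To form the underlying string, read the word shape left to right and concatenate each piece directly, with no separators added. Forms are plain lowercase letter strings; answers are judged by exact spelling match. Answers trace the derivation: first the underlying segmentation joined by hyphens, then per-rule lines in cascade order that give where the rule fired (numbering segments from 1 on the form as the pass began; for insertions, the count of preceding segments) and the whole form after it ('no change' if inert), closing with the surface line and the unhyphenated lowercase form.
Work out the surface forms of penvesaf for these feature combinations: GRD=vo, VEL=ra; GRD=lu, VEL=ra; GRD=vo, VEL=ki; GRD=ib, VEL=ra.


cell GRD=vo, VEL=ra:
underlying: zu-penvesaf-lo
1. 0 -> i / C _ C #: no change
2. f -> v, k -> g, p -> b, s -> z, t -> d / V _ V: fires at position(s) 3, 8: zubenvezaflo
3. b -> p, d -> t, g -> k, v -> f, z -> s / _ #: no change
surface: zubenvezaflo

cell GRD=lu, VEL=ra:
underlying: ip-penvesaf-lo
1. 0 -> i / C _ C #: no change
2. f -> v, k -> g, p -> b, s -> z, t -> d / V _ V: fires at position(s) 8: ippenvezaflo
3. b -> p, d -> t, g -> k, v -> f, z -> s / _ #: no change
surface: ippenvezaflo

cell GRD=vo, VEL=ki:
underlying: zu-penvesaf-d
1. 0 -> i / C _ C #: inserts after position(s) 10: zupenvesafid
2. f -> v, k -> g, p -> b, s -> z, t -> d / V _ V: fires at position(s) 3, 8, 10: zubenvezavid
3. b -> p, d -> t, g -> k, v -> f, z -> s / _ #: fires at position(s) 12: zubenvezavit
surface: zubenvezavit

cell GRD=ib, VEL=ra:
underlying: fe-penvesaf-lo
1. 0 -> i / C _ C #: no change
2. f -> v, k -> g, p -> b, s -> z, t -> d / V _ V: fires at position(s) 3, 8: febenvezaflo
3. b -> p, d -> t, g -> k, v -> f, z -> s / _ #: no change
surface: febenvezaflo
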